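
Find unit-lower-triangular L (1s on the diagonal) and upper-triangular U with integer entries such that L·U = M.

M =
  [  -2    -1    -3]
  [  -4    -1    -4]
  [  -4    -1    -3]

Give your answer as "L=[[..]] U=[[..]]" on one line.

L=[[1,0,0],[2,1,0],[2,1,1]] U=[[-2,-1,-3],[0,1,2],[0,0,1]]

  row1 -= 2·row0 → [0,1,2]
  row2 -= 2·row0 → [0,1,3]
  row2 -= 1·row1 → [0,0,1]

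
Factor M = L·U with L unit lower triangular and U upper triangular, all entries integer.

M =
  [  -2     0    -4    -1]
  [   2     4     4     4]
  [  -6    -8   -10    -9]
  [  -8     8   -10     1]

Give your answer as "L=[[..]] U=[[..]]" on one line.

  R1 -= -1·R0 → [0,4,0,3]
  R2 -= 3·R0 → [0,-8,2,-6]
  R3 -= 4·R0 → [0,8,6,5]
  R2 -= -2·R1 → [0,0,2,0]
  R3 -= 2·R1 → [0,0,6,-1]
  R3 -= 3·R2 → [0,0,0,-1]

L=[[1,0,0,0],[-1,1,0,0],[3,-2,1,0],[4,2,3,1]] U=[[-2,0,-4,-1],[0,4,0,3],[0,0,2,0],[0,0,0,-1]]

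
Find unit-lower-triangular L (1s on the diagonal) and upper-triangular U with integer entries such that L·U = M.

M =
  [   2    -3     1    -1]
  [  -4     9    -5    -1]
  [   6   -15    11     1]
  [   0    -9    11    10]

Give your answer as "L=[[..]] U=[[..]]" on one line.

  R1 -= -2·R0 → [0,3,-3,-3]
  R2 -= 3·R0 → [0,-6,8,4]
  R3 -= 0·R0 → [0,-9,11,10]
  R2 -= -2·R1 → [0,0,2,-2]
  R3 -= -3·R1 → [0,0,2,1]
  R3 -= 1·R2 → [0,0,0,3]

L=[[1,0,0,0],[-2,1,0,0],[3,-2,1,0],[0,-3,1,1]] U=[[2,-3,1,-1],[0,3,-3,-3],[0,0,2,-2],[0,0,0,3]]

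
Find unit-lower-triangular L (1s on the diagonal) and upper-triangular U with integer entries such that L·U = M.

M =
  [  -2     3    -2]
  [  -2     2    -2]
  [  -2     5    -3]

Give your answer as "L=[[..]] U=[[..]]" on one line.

  r1 -= 1·r0 → [0,-1,0]
  r2 -= 1·r0 → [0,2,-1]
  r2 -= -2·r1 → [0,0,-1]

L=[[1,0,0],[1,1,0],[1,-2,1]] U=[[-2,3,-2],[0,-1,0],[0,0,-1]]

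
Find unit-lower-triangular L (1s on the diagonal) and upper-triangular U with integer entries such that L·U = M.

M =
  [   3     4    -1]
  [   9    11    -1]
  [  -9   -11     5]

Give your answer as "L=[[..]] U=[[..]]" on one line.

  row1 -= 3·row0 → [0,-1,2]
  row2 -= -3·row0 → [0,1,2]
  row2 -= -1·row1 → [0,0,4]

L=[[1,0,0],[3,1,0],[-3,-1,1]] U=[[3,4,-1],[0,-1,2],[0,0,4]]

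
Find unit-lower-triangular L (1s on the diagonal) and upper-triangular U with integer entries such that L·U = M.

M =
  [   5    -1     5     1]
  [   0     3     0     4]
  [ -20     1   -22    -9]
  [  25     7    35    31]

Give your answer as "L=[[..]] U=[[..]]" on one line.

L=[[1,0,0,0],[0,1,0,0],[-4,-1,1,0],[5,4,-5,1]] U=[[5,-1,5,1],[0,3,0,4],[0,0,-2,-1],[0,0,0,5]]

  r1 -= 0·r0 → [0,3,0,4]
  r2 -= -4·r0 → [0,-3,-2,-5]
  r3 -= 5·r0 → [0,12,10,26]
  r2 -= -1·r1 → [0,0,-2,-1]
  r3 -= 4·r1 → [0,0,10,10]
  r3 -= -5·r2 → [0,0,0,5]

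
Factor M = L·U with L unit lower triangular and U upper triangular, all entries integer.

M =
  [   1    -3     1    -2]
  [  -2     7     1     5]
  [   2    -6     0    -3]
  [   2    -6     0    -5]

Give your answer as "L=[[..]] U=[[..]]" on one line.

L=[[1,0,0,0],[-2,1,0,0],[2,0,1,0],[2,0,1,1]] U=[[1,-3,1,-2],[0,1,3,1],[0,0,-2,1],[0,0,0,-2]]

  row1 -= -2·row0 → [0,1,3,1]
  row2 -= 2·row0 → [0,0,-2,1]
  row3 -= 2·row0 → [0,0,-2,-1]
  row2 -= 0·row1 → [0,0,-2,1]
  row3 -= 0·row1 → [0,0,-2,-1]
  row3 -= 1·row2 → [0,0,0,-2]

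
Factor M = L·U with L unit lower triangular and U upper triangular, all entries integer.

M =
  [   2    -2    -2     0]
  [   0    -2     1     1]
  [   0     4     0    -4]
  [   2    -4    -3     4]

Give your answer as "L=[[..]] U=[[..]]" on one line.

L=[[1,0,0,0],[0,1,0,0],[0,-2,1,0],[1,1,-1,1]] U=[[2,-2,-2,0],[0,-2,1,1],[0,0,2,-2],[0,0,0,1]]

  R1 -= 0·R0 → [0,-2,1,1]
  R2 -= 0·R0 → [0,4,0,-4]
  R3 -= 1·R0 → [0,-2,-1,4]
  R2 -= -2·R1 → [0,0,2,-2]
  R3 -= 1·R1 → [0,0,-2,3]
  R3 -= -1·R2 → [0,0,0,1]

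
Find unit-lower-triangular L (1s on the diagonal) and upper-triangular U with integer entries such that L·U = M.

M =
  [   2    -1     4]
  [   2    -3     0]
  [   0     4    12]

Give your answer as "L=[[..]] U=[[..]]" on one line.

  row1 -= 1·row0 → [0,-2,-4]
  row2 -= 0·row0 → [0,4,12]
  row2 -= -2·row1 → [0,0,4]

L=[[1,0,0],[1,1,0],[0,-2,1]] U=[[2,-1,4],[0,-2,-4],[0,0,4]]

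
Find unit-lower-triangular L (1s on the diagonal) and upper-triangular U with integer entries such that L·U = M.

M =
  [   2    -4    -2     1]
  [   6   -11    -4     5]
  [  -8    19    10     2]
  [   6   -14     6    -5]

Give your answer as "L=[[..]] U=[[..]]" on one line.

L=[[1,0,0,0],[3,1,0,0],[-4,3,1,0],[3,-2,-4,1]] U=[[2,-4,-2,1],[0,1,2,2],[0,0,-4,0],[0,0,0,-4]]

  row1 -= 3·row0 → [0,1,2,2]
  row2 -= -4·row0 → [0,3,2,6]
  row3 -= 3·row0 → [0,-2,12,-8]
  row2 -= 3·row1 → [0,0,-4,0]
  row3 -= -2·row1 → [0,0,16,-4]
  row3 -= -4·row2 → [0,0,0,-4]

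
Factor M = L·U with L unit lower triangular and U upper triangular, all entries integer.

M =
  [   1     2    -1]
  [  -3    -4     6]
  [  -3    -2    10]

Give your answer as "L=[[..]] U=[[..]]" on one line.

L=[[1,0,0],[-3,1,0],[-3,2,1]] U=[[1,2,-1],[0,2,3],[0,0,1]]

  R1 -= -3·R0 → [0,2,3]
  R2 -= -3·R0 → [0,4,7]
  R2 -= 2·R1 → [0,0,1]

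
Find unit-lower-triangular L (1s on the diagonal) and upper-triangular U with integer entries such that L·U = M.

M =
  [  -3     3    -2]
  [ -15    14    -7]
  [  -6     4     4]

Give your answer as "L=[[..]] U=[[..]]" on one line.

L=[[1,0,0],[5,1,0],[2,2,1]] U=[[-3,3,-2],[0,-1,3],[0,0,2]]

  R1 -= 5·R0 → [0,-1,3]
  R2 -= 2·R0 → [0,-2,8]
  R2 -= 2·R1 → [0,0,2]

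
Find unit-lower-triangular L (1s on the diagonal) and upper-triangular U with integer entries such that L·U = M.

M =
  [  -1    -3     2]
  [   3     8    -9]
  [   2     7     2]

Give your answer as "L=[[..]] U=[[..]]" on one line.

L=[[1,0,0],[-3,1,0],[-2,-1,1]] U=[[-1,-3,2],[0,-1,-3],[0,0,3]]

  row1 -= -3·row0 → [0,-1,-3]
  row2 -= -2·row0 → [0,1,6]
  row2 -= -1·row1 → [0,0,3]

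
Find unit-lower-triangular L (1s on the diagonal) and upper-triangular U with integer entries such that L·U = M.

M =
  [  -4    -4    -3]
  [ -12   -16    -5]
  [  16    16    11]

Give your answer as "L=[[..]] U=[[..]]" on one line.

  row1 -= 3·row0 → [0,-4,4]
  row2 -= -4·row0 → [0,0,-1]
  row2 -= 0·row1 → [0,0,-1]

L=[[1,0,0],[3,1,0],[-4,0,1]] U=[[-4,-4,-3],[0,-4,4],[0,0,-1]]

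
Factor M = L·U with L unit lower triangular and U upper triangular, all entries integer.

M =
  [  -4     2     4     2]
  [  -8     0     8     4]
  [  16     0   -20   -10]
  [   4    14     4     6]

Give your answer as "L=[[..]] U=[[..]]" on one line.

  row1 -= 2·row0 → [0,-4,0,0]
  row2 -= -4·row0 → [0,8,-4,-2]
  row3 -= -1·row0 → [0,16,8,8]
  row2 -= -2·row1 → [0,0,-4,-2]
  row3 -= -4·row1 → [0,0,8,8]
  row3 -= -2·row2 → [0,0,0,4]

L=[[1,0,0,0],[2,1,0,0],[-4,-2,1,0],[-1,-4,-2,1]] U=[[-4,2,4,2],[0,-4,0,0],[0,0,-4,-2],[0,0,0,4]]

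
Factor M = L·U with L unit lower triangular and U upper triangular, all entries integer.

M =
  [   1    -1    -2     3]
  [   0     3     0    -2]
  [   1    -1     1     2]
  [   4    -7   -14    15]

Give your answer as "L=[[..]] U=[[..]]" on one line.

L=[[1,0,0,0],[0,1,0,0],[1,0,1,0],[4,-1,-2,1]] U=[[1,-1,-2,3],[0,3,0,-2],[0,0,3,-1],[0,0,0,-1]]

  row1 -= 0·row0 → [0,3,0,-2]
  row2 -= 1·row0 → [0,0,3,-1]
  row3 -= 4·row0 → [0,-3,-6,3]
  row2 -= 0·row1 → [0,0,3,-1]
  row3 -= -1·row1 → [0,0,-6,1]
  row3 -= -2·row2 → [0,0,0,-1]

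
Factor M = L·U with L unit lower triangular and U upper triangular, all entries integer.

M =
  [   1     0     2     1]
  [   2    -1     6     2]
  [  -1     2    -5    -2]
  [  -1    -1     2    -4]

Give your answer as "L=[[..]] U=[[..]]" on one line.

L=[[1,0,0,0],[2,1,0,0],[-1,-2,1,0],[-1,1,2,1]] U=[[1,0,2,1],[0,-1,2,0],[0,0,1,-1],[0,0,0,-1]]

  row1 -= 2·row0 → [0,-1,2,0]
  row2 -= -1·row0 → [0,2,-3,-1]
  row3 -= -1·row0 → [0,-1,4,-3]
  row2 -= -2·row1 → [0,0,1,-1]
  row3 -= 1·row1 → [0,0,2,-3]
  row3 -= 2·row2 → [0,0,0,-1]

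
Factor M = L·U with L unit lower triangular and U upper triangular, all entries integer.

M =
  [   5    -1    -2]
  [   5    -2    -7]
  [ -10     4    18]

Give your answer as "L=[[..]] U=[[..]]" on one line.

  r1 -= 1·r0 → [0,-1,-5]
  r2 -= -2·r0 → [0,2,14]
  r2 -= -2·r1 → [0,0,4]

L=[[1,0,0],[1,1,0],[-2,-2,1]] U=[[5,-1,-2],[0,-1,-5],[0,0,4]]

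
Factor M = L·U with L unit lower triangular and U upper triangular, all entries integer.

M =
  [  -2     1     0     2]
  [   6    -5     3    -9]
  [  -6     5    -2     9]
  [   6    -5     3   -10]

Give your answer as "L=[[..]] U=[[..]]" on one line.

  r1 -= -3·r0 → [0,-2,3,-3]
  r2 -= 3·r0 → [0,2,-2,3]
  r3 -= -3·r0 → [0,-2,3,-4]
  r2 -= -1·r1 → [0,0,1,0]
  r3 -= 1·r1 → [0,0,0,-1]
  r3 -= 0·r2 → [0,0,0,-1]

L=[[1,0,0,0],[-3,1,0,0],[3,-1,1,0],[-3,1,0,1]] U=[[-2,1,0,2],[0,-2,3,-3],[0,0,1,0],[0,0,0,-1]]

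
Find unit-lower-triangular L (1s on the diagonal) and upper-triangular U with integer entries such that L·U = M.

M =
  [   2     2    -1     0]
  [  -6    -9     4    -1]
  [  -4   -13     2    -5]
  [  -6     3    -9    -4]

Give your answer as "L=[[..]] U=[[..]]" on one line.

L=[[1,0,0,0],[-3,1,0,0],[-2,3,1,0],[-3,-3,3,1]] U=[[2,2,-1,0],[0,-3,1,-1],[0,0,-3,-2],[0,0,0,-1]]

  R1 -= -3·R0 → [0,-3,1,-1]
  R2 -= -2·R0 → [0,-9,0,-5]
  R3 -= -3·R0 → [0,9,-12,-4]
  R2 -= 3·R1 → [0,0,-3,-2]
  R3 -= -3·R1 → [0,0,-9,-7]
  R3 -= 3·R2 → [0,0,0,-1]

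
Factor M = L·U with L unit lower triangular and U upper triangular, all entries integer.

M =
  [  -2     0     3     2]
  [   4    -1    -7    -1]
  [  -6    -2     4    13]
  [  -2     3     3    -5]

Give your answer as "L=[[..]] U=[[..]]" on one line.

  row1 -= -2·row0 → [0,-1,-1,3]
  row2 -= 3·row0 → [0,-2,-5,7]
  row3 -= 1·row0 → [0,3,0,-7]
  row2 -= 2·row1 → [0,0,-3,1]
  row3 -= -3·row1 → [0,0,-3,2]
  row3 -= 1·row2 → [0,0,0,1]

L=[[1,0,0,0],[-2,1,0,0],[3,2,1,0],[1,-3,1,1]] U=[[-2,0,3,2],[0,-1,-1,3],[0,0,-3,1],[0,0,0,1]]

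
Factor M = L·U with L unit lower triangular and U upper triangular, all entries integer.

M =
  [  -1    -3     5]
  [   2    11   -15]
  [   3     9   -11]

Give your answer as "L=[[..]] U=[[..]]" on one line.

L=[[1,0,0],[-2,1,0],[-3,0,1]] U=[[-1,-3,5],[0,5,-5],[0,0,4]]

  r1 -= -2·r0 → [0,5,-5]
  r2 -= -3·r0 → [0,0,4]
  r2 -= 0·r1 → [0,0,4]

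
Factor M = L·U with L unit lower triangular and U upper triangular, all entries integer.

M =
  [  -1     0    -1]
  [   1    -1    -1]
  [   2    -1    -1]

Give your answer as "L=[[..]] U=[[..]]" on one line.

L=[[1,0,0],[-1,1,0],[-2,1,1]] U=[[-1,0,-1],[0,-1,-2],[0,0,-1]]

  r1 -= -1·r0 → [0,-1,-2]
  r2 -= -2·r0 → [0,-1,-3]
  r2 -= 1·r1 → [0,0,-1]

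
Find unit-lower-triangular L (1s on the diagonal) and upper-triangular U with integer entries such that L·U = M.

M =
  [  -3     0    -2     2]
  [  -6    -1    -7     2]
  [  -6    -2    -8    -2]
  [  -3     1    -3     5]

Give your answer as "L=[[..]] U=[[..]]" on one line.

L=[[1,0,0,0],[2,1,0,0],[2,2,1,0],[1,-1,-2,1]] U=[[-3,0,-2,2],[0,-1,-3,-2],[0,0,2,-2],[0,0,0,-3]]

  R1 -= 2·R0 → [0,-1,-3,-2]
  R2 -= 2·R0 → [0,-2,-4,-6]
  R3 -= 1·R0 → [0,1,-1,3]
  R2 -= 2·R1 → [0,0,2,-2]
  R3 -= -1·R1 → [0,0,-4,1]
  R3 -= -2·R2 → [0,0,0,-3]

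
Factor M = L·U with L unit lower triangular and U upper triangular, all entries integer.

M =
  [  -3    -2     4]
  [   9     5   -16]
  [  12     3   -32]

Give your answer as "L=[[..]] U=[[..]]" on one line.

L=[[1,0,0],[-3,1,0],[-4,5,1]] U=[[-3,-2,4],[0,-1,-4],[0,0,4]]

  R1 -= -3·R0 → [0,-1,-4]
  R2 -= -4·R0 → [0,-5,-16]
  R2 -= 5·R1 → [0,0,4]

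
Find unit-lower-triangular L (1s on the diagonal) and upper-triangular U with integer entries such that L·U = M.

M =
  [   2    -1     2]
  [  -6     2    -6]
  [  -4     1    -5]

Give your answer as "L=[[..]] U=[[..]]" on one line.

L=[[1,0,0],[-3,1,0],[-2,1,1]] U=[[2,-1,2],[0,-1,0],[0,0,-1]]

  r1 -= -3·r0 → [0,-1,0]
  r2 -= -2·r0 → [0,-1,-1]
  r2 -= 1·r1 → [0,0,-1]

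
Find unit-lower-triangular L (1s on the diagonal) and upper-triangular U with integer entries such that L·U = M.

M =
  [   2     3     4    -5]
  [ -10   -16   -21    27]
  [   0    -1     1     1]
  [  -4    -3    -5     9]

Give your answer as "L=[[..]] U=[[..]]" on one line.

L=[[1,0,0,0],[-5,1,0,0],[0,1,1,0],[-2,-3,0,1]] U=[[2,3,4,-5],[0,-1,-1,2],[0,0,2,-1],[0,0,0,5]]

  r1 -= -5·r0 → [0,-1,-1,2]
  r2 -= 0·r0 → [0,-1,1,1]
  r3 -= -2·r0 → [0,3,3,-1]
  r2 -= 1·r1 → [0,0,2,-1]
  r3 -= -3·r1 → [0,0,0,5]
  r3 -= 0·r2 → [0,0,0,5]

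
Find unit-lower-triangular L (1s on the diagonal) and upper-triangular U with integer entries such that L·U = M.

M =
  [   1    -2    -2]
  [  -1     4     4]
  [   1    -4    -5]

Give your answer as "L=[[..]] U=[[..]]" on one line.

L=[[1,0,0],[-1,1,0],[1,-1,1]] U=[[1,-2,-2],[0,2,2],[0,0,-1]]

  r1 -= -1·r0 → [0,2,2]
  r2 -= 1·r0 → [0,-2,-3]
  r2 -= -1·r1 → [0,0,-1]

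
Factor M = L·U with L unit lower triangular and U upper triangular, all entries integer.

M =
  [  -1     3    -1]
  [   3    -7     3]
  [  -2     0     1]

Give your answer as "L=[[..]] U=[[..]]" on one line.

  row1 -= -3·row0 → [0,2,0]
  row2 -= 2·row0 → [0,-6,3]
  row2 -= -3·row1 → [0,0,3]

L=[[1,0,0],[-3,1,0],[2,-3,1]] U=[[-1,3,-1],[0,2,0],[0,0,3]]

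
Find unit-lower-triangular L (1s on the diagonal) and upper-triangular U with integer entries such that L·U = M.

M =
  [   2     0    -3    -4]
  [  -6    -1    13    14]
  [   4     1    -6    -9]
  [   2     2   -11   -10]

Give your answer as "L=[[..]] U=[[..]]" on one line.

L=[[1,0,0,0],[-3,1,0,0],[2,-1,1,0],[1,-2,0,1]] U=[[2,0,-3,-4],[0,-1,4,2],[0,0,4,1],[0,0,0,-2]]

  R1 -= -3·R0 → [0,-1,4,2]
  R2 -= 2·R0 → [0,1,0,-1]
  R3 -= 1·R0 → [0,2,-8,-6]
  R2 -= -1·R1 → [0,0,4,1]
  R3 -= -2·R1 → [0,0,0,-2]
  R3 -= 0·R2 → [0,0,0,-2]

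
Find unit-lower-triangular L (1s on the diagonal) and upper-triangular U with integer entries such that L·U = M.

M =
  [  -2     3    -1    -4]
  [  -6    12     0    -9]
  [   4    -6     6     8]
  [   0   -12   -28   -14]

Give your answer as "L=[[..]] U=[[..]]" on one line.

L=[[1,0,0,0],[3,1,0,0],[-2,0,1,0],[0,-4,-4,1]] U=[[-2,3,-1,-4],[0,3,3,3],[0,0,4,0],[0,0,0,-2]]

  R1 -= 3·R0 → [0,3,3,3]
  R2 -= -2·R0 → [0,0,4,0]
  R3 -= 0·R0 → [0,-12,-28,-14]
  R2 -= 0·R1 → [0,0,4,0]
  R3 -= -4·R1 → [0,0,-16,-2]
  R3 -= -4·R2 → [0,0,0,-2]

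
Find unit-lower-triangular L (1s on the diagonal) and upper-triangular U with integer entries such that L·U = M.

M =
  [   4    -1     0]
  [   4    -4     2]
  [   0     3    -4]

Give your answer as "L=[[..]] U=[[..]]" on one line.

  r1 -= 1·r0 → [0,-3,2]
  r2 -= 0·r0 → [0,3,-4]
  r2 -= -1·r1 → [0,0,-2]

L=[[1,0,0],[1,1,0],[0,-1,1]] U=[[4,-1,0],[0,-3,2],[0,0,-2]]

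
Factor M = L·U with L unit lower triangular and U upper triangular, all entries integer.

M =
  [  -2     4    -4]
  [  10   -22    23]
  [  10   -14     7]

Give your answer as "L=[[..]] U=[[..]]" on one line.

  row1 -= -5·row0 → [0,-2,3]
  row2 -= -5·row0 → [0,6,-13]
  row2 -= -3·row1 → [0,0,-4]

L=[[1,0,0],[-5,1,0],[-5,-3,1]] U=[[-2,4,-4],[0,-2,3],[0,0,-4]]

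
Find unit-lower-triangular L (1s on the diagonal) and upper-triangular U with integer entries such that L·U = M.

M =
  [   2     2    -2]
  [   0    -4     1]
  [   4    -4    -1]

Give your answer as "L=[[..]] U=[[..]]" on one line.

  row1 -= 0·row0 → [0,-4,1]
  row2 -= 2·row0 → [0,-8,3]
  row2 -= 2·row1 → [0,0,1]

L=[[1,0,0],[0,1,0],[2,2,1]] U=[[2,2,-2],[0,-4,1],[0,0,1]]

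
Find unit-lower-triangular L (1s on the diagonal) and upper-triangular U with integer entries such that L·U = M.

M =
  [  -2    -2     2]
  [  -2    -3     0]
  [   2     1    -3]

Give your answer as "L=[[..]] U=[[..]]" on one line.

L=[[1,0,0],[1,1,0],[-1,1,1]] U=[[-2,-2,2],[0,-1,-2],[0,0,1]]

  row1 -= 1·row0 → [0,-1,-2]
  row2 -= -1·row0 → [0,-1,-1]
  row2 -= 1·row1 → [0,0,1]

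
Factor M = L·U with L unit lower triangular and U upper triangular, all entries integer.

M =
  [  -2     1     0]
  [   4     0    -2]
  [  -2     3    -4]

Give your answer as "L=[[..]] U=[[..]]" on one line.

L=[[1,0,0],[-2,1,0],[1,1,1]] U=[[-2,1,0],[0,2,-2],[0,0,-2]]

  R1 -= -2·R0 → [0,2,-2]
  R2 -= 1·R0 → [0,2,-4]
  R2 -= 1·R1 → [0,0,-2]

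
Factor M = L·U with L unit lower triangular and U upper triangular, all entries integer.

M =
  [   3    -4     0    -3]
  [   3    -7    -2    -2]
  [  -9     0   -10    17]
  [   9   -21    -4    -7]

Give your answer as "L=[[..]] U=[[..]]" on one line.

  r1 -= 1·r0 → [0,-3,-2,1]
  r2 -= -3·r0 → [0,-12,-10,8]
  r3 -= 3·r0 → [0,-9,-4,2]
  r2 -= 4·r1 → [0,0,-2,4]
  r3 -= 3·r1 → [0,0,2,-1]
  r3 -= -1·r2 → [0,0,0,3]

L=[[1,0,0,0],[1,1,0,0],[-3,4,1,0],[3,3,-1,1]] U=[[3,-4,0,-3],[0,-3,-2,1],[0,0,-2,4],[0,0,0,3]]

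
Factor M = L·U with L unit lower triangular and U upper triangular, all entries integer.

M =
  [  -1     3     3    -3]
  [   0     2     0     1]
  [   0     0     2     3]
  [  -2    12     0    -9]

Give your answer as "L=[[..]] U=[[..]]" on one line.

L=[[1,0,0,0],[0,1,0,0],[0,0,1,0],[2,3,-3,1]] U=[[-1,3,3,-3],[0,2,0,1],[0,0,2,3],[0,0,0,3]]

  R1 -= 0·R0 → [0,2,0,1]
  R2 -= 0·R0 → [0,0,2,3]
  R3 -= 2·R0 → [0,6,-6,-3]
  R2 -= 0·R1 → [0,0,2,3]
  R3 -= 3·R1 → [0,0,-6,-6]
  R3 -= -3·R2 → [0,0,0,3]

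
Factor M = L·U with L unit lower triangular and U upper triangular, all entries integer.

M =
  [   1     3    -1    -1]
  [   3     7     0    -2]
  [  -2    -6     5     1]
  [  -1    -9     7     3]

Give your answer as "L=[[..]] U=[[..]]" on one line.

  r1 -= 3·r0 → [0,-2,3,1]
  r2 -= -2·r0 → [0,0,3,-1]
  r3 -= -1·r0 → [0,-6,6,2]
  r2 -= 0·r1 → [0,0,3,-1]
  r3 -= 3·r1 → [0,0,-3,-1]
  r3 -= -1·r2 → [0,0,0,-2]

L=[[1,0,0,0],[3,1,0,0],[-2,0,1,0],[-1,3,-1,1]] U=[[1,3,-1,-1],[0,-2,3,1],[0,0,3,-1],[0,0,0,-2]]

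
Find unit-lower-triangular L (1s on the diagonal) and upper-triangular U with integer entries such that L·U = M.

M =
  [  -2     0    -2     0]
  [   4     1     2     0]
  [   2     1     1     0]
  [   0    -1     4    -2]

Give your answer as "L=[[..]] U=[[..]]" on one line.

L=[[1,0,0,0],[-2,1,0,0],[-1,1,1,0],[0,-1,2,1]] U=[[-2,0,-2,0],[0,1,-2,0],[0,0,1,0],[0,0,0,-2]]

  row1 -= -2·row0 → [0,1,-2,0]
  row2 -= -1·row0 → [0,1,-1,0]
  row3 -= 0·row0 → [0,-1,4,-2]
  row2 -= 1·row1 → [0,0,1,0]
  row3 -= -1·row1 → [0,0,2,-2]
  row3 -= 2·row2 → [0,0,0,-2]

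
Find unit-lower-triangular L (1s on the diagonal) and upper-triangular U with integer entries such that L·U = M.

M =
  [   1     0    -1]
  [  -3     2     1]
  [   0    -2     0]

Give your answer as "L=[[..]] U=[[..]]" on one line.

  r1 -= -3·r0 → [0,2,-2]
  r2 -= 0·r0 → [0,-2,0]
  r2 -= -1·r1 → [0,0,-2]

L=[[1,0,0],[-3,1,0],[0,-1,1]] U=[[1,0,-1],[0,2,-2],[0,0,-2]]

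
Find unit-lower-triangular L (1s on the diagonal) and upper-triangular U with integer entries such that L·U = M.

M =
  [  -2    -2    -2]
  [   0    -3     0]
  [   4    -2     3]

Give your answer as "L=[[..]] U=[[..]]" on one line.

L=[[1,0,0],[0,1,0],[-2,2,1]] U=[[-2,-2,-2],[0,-3,0],[0,0,-1]]

  row1 -= 0·row0 → [0,-3,0]
  row2 -= -2·row0 → [0,-6,-1]
  row2 -= 2·row1 → [0,0,-1]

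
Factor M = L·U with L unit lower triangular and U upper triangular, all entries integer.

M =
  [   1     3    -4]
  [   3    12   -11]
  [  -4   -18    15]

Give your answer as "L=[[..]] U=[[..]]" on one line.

  row1 -= 3·row0 → [0,3,1]
  row2 -= -4·row0 → [0,-6,-1]
  row2 -= -2·row1 → [0,0,1]

L=[[1,0,0],[3,1,0],[-4,-2,1]] U=[[1,3,-4],[0,3,1],[0,0,1]]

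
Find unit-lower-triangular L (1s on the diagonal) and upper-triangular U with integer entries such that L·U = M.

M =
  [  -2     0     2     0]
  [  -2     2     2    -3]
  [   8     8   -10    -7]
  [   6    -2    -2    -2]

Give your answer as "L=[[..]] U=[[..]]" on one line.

  R1 -= 1·R0 → [0,2,0,-3]
  R2 -= -4·R0 → [0,8,-2,-7]
  R3 -= -3·R0 → [0,-2,4,-2]
  R2 -= 4·R1 → [0,0,-2,5]
  R3 -= -1·R1 → [0,0,4,-5]
  R3 -= -2·R2 → [0,0,0,5]

L=[[1,0,0,0],[1,1,0,0],[-4,4,1,0],[-3,-1,-2,1]] U=[[-2,0,2,0],[0,2,0,-3],[0,0,-2,5],[0,0,0,5]]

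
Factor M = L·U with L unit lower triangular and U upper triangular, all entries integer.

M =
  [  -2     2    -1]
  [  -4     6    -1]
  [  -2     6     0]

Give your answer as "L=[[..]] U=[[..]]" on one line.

  row1 -= 2·row0 → [0,2,1]
  row2 -= 1·row0 → [0,4,1]
  row2 -= 2·row1 → [0,0,-1]

L=[[1,0,0],[2,1,0],[1,2,1]] U=[[-2,2,-1],[0,2,1],[0,0,-1]]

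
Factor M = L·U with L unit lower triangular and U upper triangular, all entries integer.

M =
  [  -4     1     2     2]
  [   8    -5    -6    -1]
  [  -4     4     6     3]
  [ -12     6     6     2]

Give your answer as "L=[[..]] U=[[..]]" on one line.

L=[[1,0,0,0],[-2,1,0,0],[1,-1,1,0],[3,-1,-1,1]] U=[[-4,1,2,2],[0,-3,-2,3],[0,0,2,4],[0,0,0,3]]

  R1 -= -2·R0 → [0,-3,-2,3]
  R2 -= 1·R0 → [0,3,4,1]
  R3 -= 3·R0 → [0,3,0,-4]
  R2 -= -1·R1 → [0,0,2,4]
  R3 -= -1·R1 → [0,0,-2,-1]
  R3 -= -1·R2 → [0,0,0,3]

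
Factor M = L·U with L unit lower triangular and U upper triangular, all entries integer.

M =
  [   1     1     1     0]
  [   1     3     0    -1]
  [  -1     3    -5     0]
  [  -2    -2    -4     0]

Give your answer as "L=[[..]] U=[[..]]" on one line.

  R1 -= 1·R0 → [0,2,-1,-1]
  R2 -= -1·R0 → [0,4,-4,0]
  R3 -= -2·R0 → [0,0,-2,0]
  R2 -= 2·R1 → [0,0,-2,2]
  R3 -= 0·R1 → [0,0,-2,0]
  R3 -= 1·R2 → [0,0,0,-2]

L=[[1,0,0,0],[1,1,0,0],[-1,2,1,0],[-2,0,1,1]] U=[[1,1,1,0],[0,2,-1,-1],[0,0,-2,2],[0,0,0,-2]]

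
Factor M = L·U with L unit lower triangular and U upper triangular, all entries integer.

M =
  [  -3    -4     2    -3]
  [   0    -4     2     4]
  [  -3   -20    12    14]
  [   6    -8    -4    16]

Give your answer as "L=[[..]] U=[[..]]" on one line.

L=[[1,0,0,0],[0,1,0,0],[1,4,1,0],[-2,4,-4,1]] U=[[-3,-4,2,-3],[0,-4,2,4],[0,0,2,1],[0,0,0,-2]]

  r1 -= 0·r0 → [0,-4,2,4]
  r2 -= 1·r0 → [0,-16,10,17]
  r3 -= -2·r0 → [0,-16,0,10]
  r2 -= 4·r1 → [0,0,2,1]
  r3 -= 4·r1 → [0,0,-8,-6]
  r3 -= -4·r2 → [0,0,0,-2]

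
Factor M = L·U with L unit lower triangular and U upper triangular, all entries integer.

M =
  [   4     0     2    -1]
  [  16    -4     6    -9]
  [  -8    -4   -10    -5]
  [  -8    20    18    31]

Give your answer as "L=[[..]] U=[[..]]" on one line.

  r1 -= 4·r0 → [0,-4,-2,-5]
  r2 -= -2·r0 → [0,-4,-6,-7]
  r3 -= -2·r0 → [0,20,22,29]
  r2 -= 1·r1 → [0,0,-4,-2]
  r3 -= -5·r1 → [0,0,12,4]
  r3 -= -3·r2 → [0,0,0,-2]

L=[[1,0,0,0],[4,1,0,0],[-2,1,1,0],[-2,-5,-3,1]] U=[[4,0,2,-1],[0,-4,-2,-5],[0,0,-4,-2],[0,0,0,-2]]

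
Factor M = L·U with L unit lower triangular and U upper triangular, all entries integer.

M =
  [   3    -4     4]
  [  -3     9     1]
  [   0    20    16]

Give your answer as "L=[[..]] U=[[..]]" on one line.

L=[[1,0,0],[-1,1,0],[0,4,1]] U=[[3,-4,4],[0,5,5],[0,0,-4]]

  row1 -= -1·row0 → [0,5,5]
  row2 -= 0·row0 → [0,20,16]
  row2 -= 4·row1 → [0,0,-4]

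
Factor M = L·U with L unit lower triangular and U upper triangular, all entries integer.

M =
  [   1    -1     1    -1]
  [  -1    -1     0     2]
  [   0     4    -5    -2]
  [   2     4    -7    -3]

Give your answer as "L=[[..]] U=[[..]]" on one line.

L=[[1,0,0,0],[-1,1,0,0],[0,-2,1,0],[2,-3,2,1]] U=[[1,-1,1,-1],[0,-2,1,1],[0,0,-3,0],[0,0,0,2]]

  R1 -= -1·R0 → [0,-2,1,1]
  R2 -= 0·R0 → [0,4,-5,-2]
  R3 -= 2·R0 → [0,6,-9,-1]
  R2 -= -2·R1 → [0,0,-3,0]
  R3 -= -3·R1 → [0,0,-6,2]
  R3 -= 2·R2 → [0,0,0,2]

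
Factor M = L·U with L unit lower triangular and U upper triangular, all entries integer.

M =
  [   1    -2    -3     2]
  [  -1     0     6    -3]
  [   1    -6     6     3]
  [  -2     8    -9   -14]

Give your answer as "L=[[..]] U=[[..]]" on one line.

  r1 -= -1·r0 → [0,-2,3,-1]
  r2 -= 1·r0 → [0,-4,9,1]
  r3 -= -2·r0 → [0,4,-15,-10]
  r2 -= 2·r1 → [0,0,3,3]
  r3 -= -2·r1 → [0,0,-9,-12]
  r3 -= -3·r2 → [0,0,0,-3]

L=[[1,0,0,0],[-1,1,0,0],[1,2,1,0],[-2,-2,-3,1]] U=[[1,-2,-3,2],[0,-2,3,-1],[0,0,3,3],[0,0,0,-3]]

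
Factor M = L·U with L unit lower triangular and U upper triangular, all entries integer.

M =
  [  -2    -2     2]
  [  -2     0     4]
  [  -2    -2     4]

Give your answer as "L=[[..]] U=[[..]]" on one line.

  row1 -= 1·row0 → [0,2,2]
  row2 -= 1·row0 → [0,0,2]
  row2 -= 0·row1 → [0,0,2]

L=[[1,0,0],[1,1,0],[1,0,1]] U=[[-2,-2,2],[0,2,2],[0,0,2]]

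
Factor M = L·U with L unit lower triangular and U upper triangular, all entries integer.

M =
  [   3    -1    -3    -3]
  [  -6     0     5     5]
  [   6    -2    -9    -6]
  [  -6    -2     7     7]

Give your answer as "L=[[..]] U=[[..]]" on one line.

L=[[1,0,0,0],[-2,1,0,0],[2,0,1,0],[-2,2,-1,1]] U=[[3,-1,-3,-3],[0,-2,-1,-1],[0,0,-3,0],[0,0,0,3]]

  R1 -= -2·R0 → [0,-2,-1,-1]
  R2 -= 2·R0 → [0,0,-3,0]
  R3 -= -2·R0 → [0,-4,1,1]
  R2 -= 0·R1 → [0,0,-3,0]
  R3 -= 2·R1 → [0,0,3,3]
  R3 -= -1·R2 → [0,0,0,3]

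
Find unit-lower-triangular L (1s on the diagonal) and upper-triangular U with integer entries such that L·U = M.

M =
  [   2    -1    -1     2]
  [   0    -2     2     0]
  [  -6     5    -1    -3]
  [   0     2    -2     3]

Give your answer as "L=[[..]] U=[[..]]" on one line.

  R1 -= 0·R0 → [0,-2,2,0]
  R2 -= -3·R0 → [0,2,-4,3]
  R3 -= 0·R0 → [0,2,-2,3]
  R2 -= -1·R1 → [0,0,-2,3]
  R3 -= -1·R1 → [0,0,0,3]
  R3 -= 0·R2 → [0,0,0,3]

L=[[1,0,0,0],[0,1,0,0],[-3,-1,1,0],[0,-1,0,1]] U=[[2,-1,-1,2],[0,-2,2,0],[0,0,-2,3],[0,0,0,3]]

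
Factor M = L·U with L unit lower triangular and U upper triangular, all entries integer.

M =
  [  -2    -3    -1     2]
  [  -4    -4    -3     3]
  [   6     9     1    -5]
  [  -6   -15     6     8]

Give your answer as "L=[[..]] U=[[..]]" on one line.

L=[[1,0,0,0],[2,1,0,0],[-3,0,1,0],[3,-3,-3,1]] U=[[-2,-3,-1,2],[0,2,-1,-1],[0,0,-2,1],[0,0,0,2]]

  r1 -= 2·r0 → [0,2,-1,-1]
  r2 -= -3·r0 → [0,0,-2,1]
  r3 -= 3·r0 → [0,-6,9,2]
  r2 -= 0·r1 → [0,0,-2,1]
  r3 -= -3·r1 → [0,0,6,-1]
  r3 -= -3·r2 → [0,0,0,2]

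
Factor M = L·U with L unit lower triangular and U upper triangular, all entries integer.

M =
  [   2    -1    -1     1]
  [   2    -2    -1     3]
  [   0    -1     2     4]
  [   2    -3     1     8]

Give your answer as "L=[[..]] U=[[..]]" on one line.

  r1 -= 1·r0 → [0,-1,0,2]
  r2 -= 0·r0 → [0,-1,2,4]
  r3 -= 1·r0 → [0,-2,2,7]
  r2 -= 1·r1 → [0,0,2,2]
  r3 -= 2·r1 → [0,0,2,3]
  r3 -= 1·r2 → [0,0,0,1]

L=[[1,0,0,0],[1,1,0,0],[0,1,1,0],[1,2,1,1]] U=[[2,-1,-1,1],[0,-1,0,2],[0,0,2,2],[0,0,0,1]]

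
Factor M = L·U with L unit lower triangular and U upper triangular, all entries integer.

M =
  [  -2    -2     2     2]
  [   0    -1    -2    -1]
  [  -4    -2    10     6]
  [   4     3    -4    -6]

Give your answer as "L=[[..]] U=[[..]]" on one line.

  row1 -= 0·row0 → [0,-1,-2,-1]
  row2 -= 2·row0 → [0,2,6,2]
  row3 -= -2·row0 → [0,-1,0,-2]
  row2 -= -2·row1 → [0,0,2,0]
  row3 -= 1·row1 → [0,0,2,-1]
  row3 -= 1·row2 → [0,0,0,-1]

L=[[1,0,0,0],[0,1,0,0],[2,-2,1,0],[-2,1,1,1]] U=[[-2,-2,2,2],[0,-1,-2,-1],[0,0,2,0],[0,0,0,-1]]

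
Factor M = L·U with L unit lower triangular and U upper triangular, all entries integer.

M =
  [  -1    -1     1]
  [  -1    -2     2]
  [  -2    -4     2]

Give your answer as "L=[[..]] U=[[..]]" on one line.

L=[[1,0,0],[1,1,0],[2,2,1]] U=[[-1,-1,1],[0,-1,1],[0,0,-2]]

  row1 -= 1·row0 → [0,-1,1]
  row2 -= 2·row0 → [0,-2,0]
  row2 -= 2·row1 → [0,0,-2]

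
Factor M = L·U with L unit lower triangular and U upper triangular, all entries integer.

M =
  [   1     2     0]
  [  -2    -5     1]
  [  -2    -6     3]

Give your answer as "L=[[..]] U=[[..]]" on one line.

  R1 -= -2·R0 → [0,-1,1]
  R2 -= -2·R0 → [0,-2,3]
  R2 -= 2·R1 → [0,0,1]

L=[[1,0,0],[-2,1,0],[-2,2,1]] U=[[1,2,0],[0,-1,1],[0,0,1]]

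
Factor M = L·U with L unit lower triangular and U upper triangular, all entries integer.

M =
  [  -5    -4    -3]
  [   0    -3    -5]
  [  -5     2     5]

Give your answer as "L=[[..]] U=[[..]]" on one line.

L=[[1,0,0],[0,1,0],[1,-2,1]] U=[[-5,-4,-3],[0,-3,-5],[0,0,-2]]

  row1 -= 0·row0 → [0,-3,-5]
  row2 -= 1·row0 → [0,6,8]
  row2 -= -2·row1 → [0,0,-2]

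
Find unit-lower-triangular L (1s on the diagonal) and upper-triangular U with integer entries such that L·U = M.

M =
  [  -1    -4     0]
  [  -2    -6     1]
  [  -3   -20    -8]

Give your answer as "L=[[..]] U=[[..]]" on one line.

  r1 -= 2·r0 → [0,2,1]
  r2 -= 3·r0 → [0,-8,-8]
  r2 -= -4·r1 → [0,0,-4]

L=[[1,0,0],[2,1,0],[3,-4,1]] U=[[-1,-4,0],[0,2,1],[0,0,-4]]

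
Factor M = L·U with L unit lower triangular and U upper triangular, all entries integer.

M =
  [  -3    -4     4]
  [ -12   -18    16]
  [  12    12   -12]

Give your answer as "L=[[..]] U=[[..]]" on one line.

  r1 -= 4·r0 → [0,-2,0]
  r2 -= -4·r0 → [0,-4,4]
  r2 -= 2·r1 → [0,0,4]

L=[[1,0,0],[4,1,0],[-4,2,1]] U=[[-3,-4,4],[0,-2,0],[0,0,4]]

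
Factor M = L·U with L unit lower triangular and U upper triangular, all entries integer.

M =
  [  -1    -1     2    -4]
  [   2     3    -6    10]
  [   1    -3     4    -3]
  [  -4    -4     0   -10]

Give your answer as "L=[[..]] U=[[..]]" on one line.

  r1 -= -2·r0 → [0,1,-2,2]
  r2 -= -1·r0 → [0,-4,6,-7]
  r3 -= 4·r0 → [0,0,-8,6]
  r2 -= -4·r1 → [0,0,-2,1]
  r3 -= 0·r1 → [0,0,-8,6]
  r3 -= 4·r2 → [0,0,0,2]

L=[[1,0,0,0],[-2,1,0,0],[-1,-4,1,0],[4,0,4,1]] U=[[-1,-1,2,-4],[0,1,-2,2],[0,0,-2,1],[0,0,0,2]]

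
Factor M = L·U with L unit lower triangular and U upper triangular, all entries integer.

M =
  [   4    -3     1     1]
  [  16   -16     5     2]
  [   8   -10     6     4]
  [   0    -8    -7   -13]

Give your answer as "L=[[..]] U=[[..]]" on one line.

L=[[1,0,0,0],[4,1,0,0],[2,1,1,0],[0,2,-3,1]] U=[[4,-3,1,1],[0,-4,1,-2],[0,0,3,4],[0,0,0,3]]

  R1 -= 4·R0 → [0,-4,1,-2]
  R2 -= 2·R0 → [0,-4,4,2]
  R3 -= 0·R0 → [0,-8,-7,-13]
  R2 -= 1·R1 → [0,0,3,4]
  R3 -= 2·R1 → [0,0,-9,-9]
  R3 -= -3·R2 → [0,0,0,3]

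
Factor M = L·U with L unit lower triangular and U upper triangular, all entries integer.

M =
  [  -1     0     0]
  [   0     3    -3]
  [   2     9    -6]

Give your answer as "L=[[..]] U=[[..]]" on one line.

L=[[1,0,0],[0,1,0],[-2,3,1]] U=[[-1,0,0],[0,3,-3],[0,0,3]]

  row1 -= 0·row0 → [0,3,-3]
  row2 -= -2·row0 → [0,9,-6]
  row2 -= 3·row1 → [0,0,3]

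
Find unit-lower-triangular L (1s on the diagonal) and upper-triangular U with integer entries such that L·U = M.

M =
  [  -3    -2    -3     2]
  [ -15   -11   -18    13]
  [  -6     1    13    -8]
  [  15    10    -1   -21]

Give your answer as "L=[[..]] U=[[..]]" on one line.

L=[[1,0,0,0],[5,1,0,0],[2,-5,1,0],[-5,0,-4,1]] U=[[-3,-2,-3,2],[0,-1,-3,3],[0,0,4,3],[0,0,0,1]]

  R1 -= 5·R0 → [0,-1,-3,3]
  R2 -= 2·R0 → [0,5,19,-12]
  R3 -= -5·R0 → [0,0,-16,-11]
  R2 -= -5·R1 → [0,0,4,3]
  R3 -= 0·R1 → [0,0,-16,-11]
  R3 -= -4·R2 → [0,0,0,1]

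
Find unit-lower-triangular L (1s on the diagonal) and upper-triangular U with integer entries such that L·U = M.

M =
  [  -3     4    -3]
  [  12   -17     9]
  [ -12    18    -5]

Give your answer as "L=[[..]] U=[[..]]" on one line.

  row1 -= -4·row0 → [0,-1,-3]
  row2 -= 4·row0 → [0,2,7]
  row2 -= -2·row1 → [0,0,1]

L=[[1,0,0],[-4,1,0],[4,-2,1]] U=[[-3,4,-3],[0,-1,-3],[0,0,1]]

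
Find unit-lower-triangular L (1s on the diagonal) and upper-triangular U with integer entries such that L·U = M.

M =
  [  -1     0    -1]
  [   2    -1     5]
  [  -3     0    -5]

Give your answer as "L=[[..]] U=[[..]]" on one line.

  R1 -= -2·R0 → [0,-1,3]
  R2 -= 3·R0 → [0,0,-2]
  R2 -= 0·R1 → [0,0,-2]

L=[[1,0,0],[-2,1,0],[3,0,1]] U=[[-1,0,-1],[0,-1,3],[0,0,-2]]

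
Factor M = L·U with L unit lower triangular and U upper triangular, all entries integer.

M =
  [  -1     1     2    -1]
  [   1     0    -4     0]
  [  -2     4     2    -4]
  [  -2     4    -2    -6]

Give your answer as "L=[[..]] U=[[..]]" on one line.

  row1 -= -1·row0 → [0,1,-2,-1]
  row2 -= 2·row0 → [0,2,-2,-2]
  row3 -= 2·row0 → [0,2,-6,-4]
  row2 -= 2·row1 → [0,0,2,0]
  row3 -= 2·row1 → [0,0,-2,-2]
  row3 -= -1·row2 → [0,0,0,-2]

L=[[1,0,0,0],[-1,1,0,0],[2,2,1,0],[2,2,-1,1]] U=[[-1,1,2,-1],[0,1,-2,-1],[0,0,2,0],[0,0,0,-2]]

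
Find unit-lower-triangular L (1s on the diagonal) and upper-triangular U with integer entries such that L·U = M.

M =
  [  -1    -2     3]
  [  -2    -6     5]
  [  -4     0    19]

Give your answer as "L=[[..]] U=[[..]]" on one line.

  r1 -= 2·r0 → [0,-2,-1]
  r2 -= 4·r0 → [0,8,7]
  r2 -= -4·r1 → [0,0,3]

L=[[1,0,0],[2,1,0],[4,-4,1]] U=[[-1,-2,3],[0,-2,-1],[0,0,3]]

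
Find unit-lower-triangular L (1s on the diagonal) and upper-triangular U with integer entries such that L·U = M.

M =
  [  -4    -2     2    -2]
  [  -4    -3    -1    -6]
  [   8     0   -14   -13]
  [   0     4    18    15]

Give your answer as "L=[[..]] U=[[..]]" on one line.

  row1 -= 1·row0 → [0,-1,-3,-4]
  row2 -= -2·row0 → [0,-4,-10,-17]
  row3 -= 0·row0 → [0,4,18,15]
  row2 -= 4·row1 → [0,0,2,-1]
  row3 -= -4·row1 → [0,0,6,-1]
  row3 -= 3·row2 → [0,0,0,2]

L=[[1,0,0,0],[1,1,0,0],[-2,4,1,0],[0,-4,3,1]] U=[[-4,-2,2,-2],[0,-1,-3,-4],[0,0,2,-1],[0,0,0,2]]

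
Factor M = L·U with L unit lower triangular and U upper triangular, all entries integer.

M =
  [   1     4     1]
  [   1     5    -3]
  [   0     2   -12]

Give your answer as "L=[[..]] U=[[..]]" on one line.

L=[[1,0,0],[1,1,0],[0,2,1]] U=[[1,4,1],[0,1,-4],[0,0,-4]]

  row1 -= 1·row0 → [0,1,-4]
  row2 -= 0·row0 → [0,2,-12]
  row2 -= 2·row1 → [0,0,-4]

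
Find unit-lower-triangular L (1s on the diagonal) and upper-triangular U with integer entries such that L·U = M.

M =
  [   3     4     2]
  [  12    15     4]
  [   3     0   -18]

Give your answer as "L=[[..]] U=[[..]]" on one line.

  r1 -= 4·r0 → [0,-1,-4]
  r2 -= 1·r0 → [0,-4,-20]
  r2 -= 4·r1 → [0,0,-4]

L=[[1,0,0],[4,1,0],[1,4,1]] U=[[3,4,2],[0,-1,-4],[0,0,-4]]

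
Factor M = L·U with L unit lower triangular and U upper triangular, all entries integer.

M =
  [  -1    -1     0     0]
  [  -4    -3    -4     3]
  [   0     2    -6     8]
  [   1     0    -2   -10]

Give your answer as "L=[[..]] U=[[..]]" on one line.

L=[[1,0,0,0],[4,1,0,0],[0,2,1,0],[-1,-1,-3,1]] U=[[-1,-1,0,0],[0,1,-4,3],[0,0,2,2],[0,0,0,-1]]

  r1 -= 4·r0 → [0,1,-4,3]
  r2 -= 0·r0 → [0,2,-6,8]
  r3 -= -1·r0 → [0,-1,-2,-10]
  r2 -= 2·r1 → [0,0,2,2]
  r3 -= -1·r1 → [0,0,-6,-7]
  r3 -= -3·r2 → [0,0,0,-1]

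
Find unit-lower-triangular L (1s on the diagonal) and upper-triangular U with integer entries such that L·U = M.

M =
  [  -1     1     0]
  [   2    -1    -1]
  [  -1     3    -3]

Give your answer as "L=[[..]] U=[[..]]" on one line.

L=[[1,0,0],[-2,1,0],[1,2,1]] U=[[-1,1,0],[0,1,-1],[0,0,-1]]

  r1 -= -2·r0 → [0,1,-1]
  r2 -= 1·r0 → [0,2,-3]
  r2 -= 2·r1 → [0,0,-1]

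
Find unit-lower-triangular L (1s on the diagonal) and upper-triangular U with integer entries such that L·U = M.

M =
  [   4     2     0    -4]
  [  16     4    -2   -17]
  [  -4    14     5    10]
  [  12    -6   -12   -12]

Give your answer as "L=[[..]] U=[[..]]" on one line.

  R1 -= 4·R0 → [0,-4,-2,-1]
  R2 -= -1·R0 → [0,16,5,6]
  R3 -= 3·R0 → [0,-12,-12,0]
  R2 -= -4·R1 → [0,0,-3,2]
  R3 -= 3·R1 → [0,0,-6,3]
  R3 -= 2·R2 → [0,0,0,-1]

L=[[1,0,0,0],[4,1,0,0],[-1,-4,1,0],[3,3,2,1]] U=[[4,2,0,-4],[0,-4,-2,-1],[0,0,-3,2],[0,0,0,-1]]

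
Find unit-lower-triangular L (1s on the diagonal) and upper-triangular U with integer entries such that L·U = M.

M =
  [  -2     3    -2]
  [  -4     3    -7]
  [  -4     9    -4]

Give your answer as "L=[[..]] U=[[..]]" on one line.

L=[[1,0,0],[2,1,0],[2,-1,1]] U=[[-2,3,-2],[0,-3,-3],[0,0,-3]]

  r1 -= 2·r0 → [0,-3,-3]
  r2 -= 2·r0 → [0,3,0]
  r2 -= -1·r1 → [0,0,-3]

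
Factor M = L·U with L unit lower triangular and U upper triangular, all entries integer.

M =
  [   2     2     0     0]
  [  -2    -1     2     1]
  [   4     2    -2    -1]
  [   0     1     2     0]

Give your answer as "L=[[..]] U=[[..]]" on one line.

L=[[1,0,0,0],[-1,1,0,0],[2,-2,1,0],[0,1,0,1]] U=[[2,2,0,0],[0,1,2,1],[0,0,2,1],[0,0,0,-1]]

  r1 -= -1·r0 → [0,1,2,1]
  r2 -= 2·r0 → [0,-2,-2,-1]
  r3 -= 0·r0 → [0,1,2,0]
  r2 -= -2·r1 → [0,0,2,1]
  r3 -= 1·r1 → [0,0,0,-1]
  r3 -= 0·r2 → [0,0,0,-1]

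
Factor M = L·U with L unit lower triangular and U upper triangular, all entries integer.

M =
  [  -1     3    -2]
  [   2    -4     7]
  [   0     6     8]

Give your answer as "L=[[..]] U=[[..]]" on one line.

L=[[1,0,0],[-2,1,0],[0,3,1]] U=[[-1,3,-2],[0,2,3],[0,0,-1]]

  R1 -= -2·R0 → [0,2,3]
  R2 -= 0·R0 → [0,6,8]
  R2 -= 3·R1 → [0,0,-1]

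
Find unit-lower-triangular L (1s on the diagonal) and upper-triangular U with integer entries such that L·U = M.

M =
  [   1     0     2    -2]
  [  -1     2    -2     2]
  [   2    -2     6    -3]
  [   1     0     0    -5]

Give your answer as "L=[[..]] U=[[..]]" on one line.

  row1 -= -1·row0 → [0,2,0,0]
  row2 -= 2·row0 → [0,-2,2,1]
  row3 -= 1·row0 → [0,0,-2,-3]
  row2 -= -1·row1 → [0,0,2,1]
  row3 -= 0·row1 → [0,0,-2,-3]
  row3 -= -1·row2 → [0,0,0,-2]

L=[[1,0,0,0],[-1,1,0,0],[2,-1,1,0],[1,0,-1,1]] U=[[1,0,2,-2],[0,2,0,0],[0,0,2,1],[0,0,0,-2]]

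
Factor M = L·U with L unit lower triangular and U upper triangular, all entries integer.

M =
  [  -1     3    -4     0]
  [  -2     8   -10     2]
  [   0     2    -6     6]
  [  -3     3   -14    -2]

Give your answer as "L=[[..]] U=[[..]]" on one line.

  row1 -= 2·row0 → [0,2,-2,2]
  row2 -= 0·row0 → [0,2,-6,6]
  row3 -= 3·row0 → [0,-6,-2,-2]
  row2 -= 1·row1 → [0,0,-4,4]
  row3 -= -3·row1 → [0,0,-8,4]
  row3 -= 2·row2 → [0,0,0,-4]

L=[[1,0,0,0],[2,1,0,0],[0,1,1,0],[3,-3,2,1]] U=[[-1,3,-4,0],[0,2,-2,2],[0,0,-4,4],[0,0,0,-4]]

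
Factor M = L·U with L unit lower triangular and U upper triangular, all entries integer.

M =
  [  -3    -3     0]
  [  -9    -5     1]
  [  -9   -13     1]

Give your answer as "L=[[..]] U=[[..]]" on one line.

L=[[1,0,0],[3,1,0],[3,-1,1]] U=[[-3,-3,0],[0,4,1],[0,0,2]]

  r1 -= 3·r0 → [0,4,1]
  r2 -= 3·r0 → [0,-4,1]
  r2 -= -1·r1 → [0,0,2]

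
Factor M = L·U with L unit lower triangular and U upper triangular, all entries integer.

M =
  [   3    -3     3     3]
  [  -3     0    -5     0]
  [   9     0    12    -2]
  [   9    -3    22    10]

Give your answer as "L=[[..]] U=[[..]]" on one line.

L=[[1,0,0,0],[-1,1,0,0],[3,-3,1,0],[3,-2,-3,1]] U=[[3,-3,3,3],[0,-3,-2,3],[0,0,-3,-2],[0,0,0,1]]

  r1 -= -1·r0 → [0,-3,-2,3]
  r2 -= 3·r0 → [0,9,3,-11]
  r3 -= 3·r0 → [0,6,13,1]
  r2 -= -3·r1 → [0,0,-3,-2]
  r3 -= -2·r1 → [0,0,9,7]
  r3 -= -3·r2 → [0,0,0,1]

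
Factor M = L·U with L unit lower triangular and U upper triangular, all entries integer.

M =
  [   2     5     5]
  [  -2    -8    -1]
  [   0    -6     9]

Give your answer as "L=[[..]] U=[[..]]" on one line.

  r1 -= -1·r0 → [0,-3,4]
  r2 -= 0·r0 → [0,-6,9]
  r2 -= 2·r1 → [0,0,1]

L=[[1,0,0],[-1,1,0],[0,2,1]] U=[[2,5,5],[0,-3,4],[0,0,1]]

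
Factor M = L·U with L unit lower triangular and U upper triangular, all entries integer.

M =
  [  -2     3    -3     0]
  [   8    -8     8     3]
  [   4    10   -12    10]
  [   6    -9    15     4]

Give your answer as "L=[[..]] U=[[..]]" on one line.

  r1 -= -4·r0 → [0,4,-4,3]
  r2 -= -2·r0 → [0,16,-18,10]
  r3 -= -3·r0 → [0,0,6,4]
  r2 -= 4·r1 → [0,0,-2,-2]
  r3 -= 0·r1 → [0,0,6,4]
  r3 -= -3·r2 → [0,0,0,-2]

L=[[1,0,0,0],[-4,1,0,0],[-2,4,1,0],[-3,0,-3,1]] U=[[-2,3,-3,0],[0,4,-4,3],[0,0,-2,-2],[0,0,0,-2]]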